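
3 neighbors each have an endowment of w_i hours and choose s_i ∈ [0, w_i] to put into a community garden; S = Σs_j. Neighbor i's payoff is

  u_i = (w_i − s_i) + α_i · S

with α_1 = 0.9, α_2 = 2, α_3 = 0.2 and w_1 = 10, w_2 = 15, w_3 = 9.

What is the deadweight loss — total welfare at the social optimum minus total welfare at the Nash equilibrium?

∂u_i/∂s_i = α_i − 1, so neighbor i contributes w_i if α_i > 1, else 0.
α_i > 1 for i ∈ {2}; NE contributions (0, 15, 0), S = 15.
W^NE = Σw_i − S^NE + (Σα_i)·S^NE = 34 + 2.1·15 = 65.5.
Planner: ∂(Σu_j)/∂s_i = Σα_j − 1 = 2.1 > 0, so everyone contributes w_i; S^SO = 34, W^SO = 34 + 2.1·34 = 105.4.
Deadweight loss = 39.9.

39.9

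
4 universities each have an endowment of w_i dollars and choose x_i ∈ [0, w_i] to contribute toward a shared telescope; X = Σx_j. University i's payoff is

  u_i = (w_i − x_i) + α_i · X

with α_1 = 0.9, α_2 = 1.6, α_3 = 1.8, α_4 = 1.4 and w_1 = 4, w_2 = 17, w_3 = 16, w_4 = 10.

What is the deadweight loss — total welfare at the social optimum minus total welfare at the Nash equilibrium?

18.8

∂u_i/∂x_i = α_i − 1, so university i contributes w_i if α_i > 1, else 0.
α_i > 1 for i ∈ {2, 3, 4}; NE contributions (0, 17, 16, 10), X = 43.
W^NE = Σw_i − X^NE + (Σα_i)·X^NE = 47 + 4.7·43 = 249.1.
Planner: ∂(Σu_j)/∂x_i = Σα_j − 1 = 4.7 > 0, so everyone contributes w_i; X^SO = 47, W^SO = 47 + 4.7·47 = 267.9.
Deadweight loss = 18.8.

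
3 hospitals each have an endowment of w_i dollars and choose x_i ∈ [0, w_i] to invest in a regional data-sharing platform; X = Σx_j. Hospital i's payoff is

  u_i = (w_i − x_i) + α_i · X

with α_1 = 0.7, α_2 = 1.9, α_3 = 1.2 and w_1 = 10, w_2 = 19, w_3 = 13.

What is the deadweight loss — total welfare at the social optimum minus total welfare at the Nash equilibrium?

28

∂u_i/∂x_i = α_i − 1, so hospital i contributes w_i if α_i > 1, else 0.
α_i > 1 for i ∈ {2, 3}; NE contributions (0, 19, 13), X = 32.
W^NE = Σw_i − X^NE + (Σα_i)·X^NE = 42 + 2.8·32 = 131.6.
Planner: ∂(Σu_j)/∂x_i = Σα_j − 1 = 2.8 > 0, so everyone contributes w_i; X^SO = 42, W^SO = 42 + 2.8·42 = 159.6.
Deadweight loss = 28.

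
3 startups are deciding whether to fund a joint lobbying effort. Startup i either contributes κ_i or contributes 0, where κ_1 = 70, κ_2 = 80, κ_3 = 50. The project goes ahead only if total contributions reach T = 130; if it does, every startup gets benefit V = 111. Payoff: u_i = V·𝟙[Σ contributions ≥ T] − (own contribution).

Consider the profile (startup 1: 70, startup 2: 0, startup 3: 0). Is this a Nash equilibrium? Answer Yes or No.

No

Total = 70 < 130: not provided.
Startup 1 (pledges 70, payoff -70): dropping to 0 → total 0, payoff 0. Profitable deviation.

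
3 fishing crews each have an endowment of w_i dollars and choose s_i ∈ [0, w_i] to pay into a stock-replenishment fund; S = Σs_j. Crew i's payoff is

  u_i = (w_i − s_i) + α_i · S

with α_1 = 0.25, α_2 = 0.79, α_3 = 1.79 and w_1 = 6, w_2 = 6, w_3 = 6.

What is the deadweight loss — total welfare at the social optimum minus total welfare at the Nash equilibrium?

∂u_i/∂s_i = α_i − 1, so crew i contributes w_i if α_i > 1, else 0.
α_i > 1 for i ∈ {3}; NE contributions (0, 0, 6), S = 6.
W^NE = Σw_i − S^NE + (Σα_i)·S^NE = 18 + 1.83·6 = 28.98.
Planner: ∂(Σu_j)/∂s_i = Σα_j − 1 = 1.83 > 0, so everyone contributes w_i; S^SO = 18, W^SO = 18 + 1.83·18 = 50.94.
Deadweight loss = 21.96.

21.96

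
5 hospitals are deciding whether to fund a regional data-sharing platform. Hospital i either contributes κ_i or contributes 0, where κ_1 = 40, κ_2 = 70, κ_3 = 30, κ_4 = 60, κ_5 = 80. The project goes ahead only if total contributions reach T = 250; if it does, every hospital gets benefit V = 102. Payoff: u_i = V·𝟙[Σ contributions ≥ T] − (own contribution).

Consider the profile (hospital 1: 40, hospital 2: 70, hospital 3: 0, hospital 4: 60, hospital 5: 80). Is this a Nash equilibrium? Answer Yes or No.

Total = 250 ≥ 250: provided.
Hospital 1 (pledges 40, payoff 62): dropping to 0 → total 210, payoff 0. No gain.
Hospital 2 (pledges 70, payoff 32): dropping to 0 → total 180, payoff 0. No gain.
Hospital 3 (pledges 0, payoff 102): pledging 30 → total 280, payoff 72. No gain.
Hospital 4 (pledges 60, payoff 42): dropping to 0 → total 190, payoff 0. No gain.
Hospital 5 (pledges 80, payoff 22): dropping to 0 → total 170, payoff 0. No gain.

Yes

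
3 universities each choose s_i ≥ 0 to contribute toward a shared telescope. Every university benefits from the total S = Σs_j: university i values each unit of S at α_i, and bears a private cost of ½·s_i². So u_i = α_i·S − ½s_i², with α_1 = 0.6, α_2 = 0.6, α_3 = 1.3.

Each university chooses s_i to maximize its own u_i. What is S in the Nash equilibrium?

University i's FOC: ∂u_i/∂s_i = α_i − s_i = 0, so s_i* = α_i.
NE contributions = (0.6, 0.6, 1.3); S = 2.5.

2.5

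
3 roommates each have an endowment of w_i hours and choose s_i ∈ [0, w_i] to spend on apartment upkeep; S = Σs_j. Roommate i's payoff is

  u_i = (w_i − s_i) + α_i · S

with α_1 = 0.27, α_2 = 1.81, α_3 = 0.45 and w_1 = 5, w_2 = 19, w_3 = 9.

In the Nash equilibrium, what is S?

∂u_i/∂s_i = α_i − 1, so roommate i contributes w_i if α_i > 1, else 0.
α_i > 1 for i ∈ {2}; NE contributions (0, 19, 0), S = 19.

19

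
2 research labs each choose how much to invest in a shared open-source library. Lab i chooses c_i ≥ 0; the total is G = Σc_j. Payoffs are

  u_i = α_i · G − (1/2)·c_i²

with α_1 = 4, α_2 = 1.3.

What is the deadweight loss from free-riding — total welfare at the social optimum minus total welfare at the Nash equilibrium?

Lab i's FOC: ∂u_i/∂c_i = α_i − c_i = 0, so c_i* = α_i.
NE contributions = (4, 1.3); G = 5.3.
W^NE = (Σα)·G − ½Σα_i² = 5.3² − ½·17.69 = 19.245.
Planner sets c_i = Σα_j = 5.3 for every i, so G^SO = 2·5.3 = 10.6.
W^SO = (Σα)·G^SO − ½·2·(Σα)² = (2/2)·5.3² = 28.09.
Deadweight loss = W^SO − W^NE = 8.845.

8.845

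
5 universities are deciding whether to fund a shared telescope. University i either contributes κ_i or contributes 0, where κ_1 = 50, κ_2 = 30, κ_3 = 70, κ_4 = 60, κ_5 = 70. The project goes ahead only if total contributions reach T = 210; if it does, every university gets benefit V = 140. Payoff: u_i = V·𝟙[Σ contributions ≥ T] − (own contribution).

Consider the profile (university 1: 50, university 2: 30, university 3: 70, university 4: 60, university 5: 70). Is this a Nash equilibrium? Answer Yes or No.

Total = 280 ≥ 210: provided.
University 1 (pledges 50, payoff 90): dropping to 0 → total 230, payoff 140. Profitable deviation.

No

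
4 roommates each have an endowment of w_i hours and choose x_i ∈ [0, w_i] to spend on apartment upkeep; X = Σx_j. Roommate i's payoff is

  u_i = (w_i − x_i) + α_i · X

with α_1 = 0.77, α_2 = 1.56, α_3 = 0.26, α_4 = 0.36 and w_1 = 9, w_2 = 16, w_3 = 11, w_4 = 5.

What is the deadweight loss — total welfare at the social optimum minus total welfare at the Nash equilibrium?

∂u_i/∂x_i = α_i − 1, so roommate i contributes w_i if α_i > 1, else 0.
α_i > 1 for i ∈ {2}; NE contributions (0, 16, 0, 0), X = 16.
W^NE = Σw_i − X^NE + (Σα_i)·X^NE = 41 + 1.95·16 = 72.2.
Planner: ∂(Σu_j)/∂x_i = Σα_j − 1 = 1.95 > 0, so everyone contributes w_i; X^SO = 41, W^SO = 41 + 1.95·41 = 120.95.
Deadweight loss = 48.75.

48.75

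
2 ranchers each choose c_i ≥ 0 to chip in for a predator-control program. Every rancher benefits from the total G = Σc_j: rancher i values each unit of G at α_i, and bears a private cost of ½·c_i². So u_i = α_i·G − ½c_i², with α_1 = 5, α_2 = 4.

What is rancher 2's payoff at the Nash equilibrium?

Rancher i's FOC: ∂u_i/∂c_i = α_i − c_i = 0, so c_i* = α_i.
NE contributions = (5, 4); G = 9.
u_2 = α_2·G − ½·(c_2)² = 4·9 − ½·4² = 28.

28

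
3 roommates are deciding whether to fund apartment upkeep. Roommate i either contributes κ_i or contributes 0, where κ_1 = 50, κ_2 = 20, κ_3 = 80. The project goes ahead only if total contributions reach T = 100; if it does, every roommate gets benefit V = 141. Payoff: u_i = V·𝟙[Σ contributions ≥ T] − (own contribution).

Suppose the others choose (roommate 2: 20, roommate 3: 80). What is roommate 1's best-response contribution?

0

Others' total = 100 ≥ 100; contributing adds cost 50 for no extra benefit.
Best response: 0.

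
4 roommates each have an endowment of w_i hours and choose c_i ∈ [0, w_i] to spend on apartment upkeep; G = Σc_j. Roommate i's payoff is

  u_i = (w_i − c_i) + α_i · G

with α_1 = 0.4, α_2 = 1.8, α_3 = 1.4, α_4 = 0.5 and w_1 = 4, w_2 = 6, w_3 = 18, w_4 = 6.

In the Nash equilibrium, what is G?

24

∂u_i/∂c_i = α_i − 1, so roommate i contributes w_i if α_i > 1, else 0.
α_i > 1 for i ∈ {2, 3}; NE contributions (0, 6, 18, 0), G = 24.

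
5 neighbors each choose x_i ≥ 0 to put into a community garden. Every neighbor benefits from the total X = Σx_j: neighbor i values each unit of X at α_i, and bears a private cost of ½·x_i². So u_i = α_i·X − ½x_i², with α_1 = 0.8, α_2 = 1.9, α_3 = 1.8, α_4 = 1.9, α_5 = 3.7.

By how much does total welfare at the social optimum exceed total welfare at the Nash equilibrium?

Neighbor i's FOC: ∂u_i/∂x_i = α_i − x_i = 0, so x_i* = α_i.
NE contributions = (0.8, 1.9, 1.8, 1.9, 3.7); X = 10.1.
W^NE = (Σα)·X − ½Σα_i² = 10.1² − ½·24.79 = 89.615.
Planner sets x_i = Σα_j = 10.1 for every i, so X^SO = 5·10.1 = 50.5.
W^SO = (Σα)·X^SO − ½·5·(Σα)² = (5/2)·10.1² = 255.025.
Deadweight loss = W^SO − W^NE = 165.41.

165.41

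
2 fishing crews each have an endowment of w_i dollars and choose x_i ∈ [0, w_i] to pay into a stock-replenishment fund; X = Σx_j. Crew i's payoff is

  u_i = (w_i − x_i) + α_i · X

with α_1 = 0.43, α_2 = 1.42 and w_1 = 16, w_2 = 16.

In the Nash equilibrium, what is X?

16

∂u_i/∂x_i = α_i − 1, so crew i contributes w_i if α_i > 1, else 0.
α_i > 1 for i ∈ {2}; NE contributions (0, 16), X = 16.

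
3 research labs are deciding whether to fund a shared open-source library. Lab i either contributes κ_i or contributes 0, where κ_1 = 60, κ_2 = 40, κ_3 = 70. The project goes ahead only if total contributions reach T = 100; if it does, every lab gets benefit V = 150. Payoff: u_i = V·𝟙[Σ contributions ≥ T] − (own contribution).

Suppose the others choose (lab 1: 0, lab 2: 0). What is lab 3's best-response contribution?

0

Others' total = 0. Even contributing 70 gives 70 < 100: no benefit either way.
Best response: 0.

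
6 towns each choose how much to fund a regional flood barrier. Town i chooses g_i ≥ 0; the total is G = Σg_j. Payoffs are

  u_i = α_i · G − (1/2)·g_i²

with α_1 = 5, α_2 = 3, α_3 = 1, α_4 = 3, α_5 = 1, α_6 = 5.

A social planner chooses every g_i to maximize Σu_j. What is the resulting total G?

108

Planner FOC: ∂(Σu_j)/∂g_i = (Σα_j) − g_i = 0, so g_i^SO = Σα_j = 18 for every i; G^SO = 108.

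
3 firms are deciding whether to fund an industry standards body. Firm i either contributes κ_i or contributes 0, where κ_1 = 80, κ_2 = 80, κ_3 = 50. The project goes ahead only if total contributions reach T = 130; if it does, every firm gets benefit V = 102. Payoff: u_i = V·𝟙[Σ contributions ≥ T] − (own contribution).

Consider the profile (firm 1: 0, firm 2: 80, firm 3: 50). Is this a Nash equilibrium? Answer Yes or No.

Yes

Total = 130 ≥ 130: provided.
Firm 1 (pledges 0, payoff 102): pledging 80 → total 210, payoff 22. No gain.
Firm 2 (pledges 80, payoff 22): dropping to 0 → total 50, payoff 0. No gain.
Firm 3 (pledges 50, payoff 52): dropping to 0 → total 80, payoff 0. No gain.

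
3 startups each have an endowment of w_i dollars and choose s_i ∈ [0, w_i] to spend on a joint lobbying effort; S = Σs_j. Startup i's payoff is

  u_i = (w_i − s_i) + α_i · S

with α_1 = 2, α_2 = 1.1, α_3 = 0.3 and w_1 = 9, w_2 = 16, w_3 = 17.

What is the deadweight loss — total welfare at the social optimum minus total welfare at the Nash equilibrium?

40.8

∂u_i/∂s_i = α_i − 1, so startup i contributes w_i if α_i > 1, else 0.
α_i > 1 for i ∈ {1, 2}; NE contributions (9, 16, 0), S = 25.
W^NE = Σw_i − S^NE + (Σα_i)·S^NE = 42 + 2.4·25 = 102.
Planner: ∂(Σu_j)/∂s_i = Σα_j − 1 = 2.4 > 0, so everyone contributes w_i; S^SO = 42, W^SO = 42 + 2.4·42 = 142.8.
Deadweight loss = 40.8.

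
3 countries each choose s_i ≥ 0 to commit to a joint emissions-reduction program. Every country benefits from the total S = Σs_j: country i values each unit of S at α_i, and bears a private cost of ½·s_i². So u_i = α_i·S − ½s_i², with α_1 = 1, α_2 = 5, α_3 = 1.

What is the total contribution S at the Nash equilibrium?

Country i's FOC: ∂u_i/∂s_i = α_i − s_i = 0, so s_i* = α_i.
NE contributions = (1, 5, 1); S = 7.

7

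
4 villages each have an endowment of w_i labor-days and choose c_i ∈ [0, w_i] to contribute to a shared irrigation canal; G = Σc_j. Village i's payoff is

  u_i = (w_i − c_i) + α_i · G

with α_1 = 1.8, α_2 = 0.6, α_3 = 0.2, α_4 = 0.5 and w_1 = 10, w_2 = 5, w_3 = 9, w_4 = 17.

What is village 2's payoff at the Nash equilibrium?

11

∂u_i/∂c_i = α_i − 1, so village i contributes w_i if α_i > 1, else 0.
α_i > 1 for i ∈ {1}; NE contributions (10, 0, 0, 0), G = 10.
u_2 = (5 − 0) + 0.6·10 = 11.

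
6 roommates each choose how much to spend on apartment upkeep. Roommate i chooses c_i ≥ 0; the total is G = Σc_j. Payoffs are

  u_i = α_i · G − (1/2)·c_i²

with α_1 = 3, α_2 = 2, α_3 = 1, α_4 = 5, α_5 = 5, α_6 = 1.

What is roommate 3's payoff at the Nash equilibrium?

16.5

Roommate i's FOC: ∂u_i/∂c_i = α_i − c_i = 0, so c_i* = α_i.
NE contributions = (3, 2, 1, 5, 5, 1); G = 17.
u_3 = α_3·G − ½·(c_3)² = 1·17 − ½·1² = 16.5.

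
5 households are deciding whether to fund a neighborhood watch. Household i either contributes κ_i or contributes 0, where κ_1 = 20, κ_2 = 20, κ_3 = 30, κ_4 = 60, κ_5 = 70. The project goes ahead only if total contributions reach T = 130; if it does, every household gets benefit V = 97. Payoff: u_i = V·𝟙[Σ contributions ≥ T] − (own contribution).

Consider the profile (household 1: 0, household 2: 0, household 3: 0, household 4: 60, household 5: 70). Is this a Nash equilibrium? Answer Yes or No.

Total = 130 ≥ 130: provided.
Household 1 (pledges 0, payoff 97): pledging 20 → total 150, payoff 77. No gain.
Household 2 (pledges 0, payoff 97): pledging 20 → total 150, payoff 77. No gain.
Household 3 (pledges 0, payoff 97): pledging 30 → total 160, payoff 67. No gain.
Household 4 (pledges 60, payoff 37): dropping to 0 → total 70, payoff 0. No gain.
Household 5 (pledges 70, payoff 27): dropping to 0 → total 60, payoff 0. No gain.

Yes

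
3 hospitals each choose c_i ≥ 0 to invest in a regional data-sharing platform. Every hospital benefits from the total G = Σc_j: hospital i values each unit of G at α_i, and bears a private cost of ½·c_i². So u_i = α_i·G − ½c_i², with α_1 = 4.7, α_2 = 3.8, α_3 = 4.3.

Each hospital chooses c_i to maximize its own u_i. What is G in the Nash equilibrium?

12.8

Hospital i's FOC: ∂u_i/∂c_i = α_i − c_i = 0, so c_i* = α_i.
NE contributions = (4.7, 3.8, 4.3); G = 12.8.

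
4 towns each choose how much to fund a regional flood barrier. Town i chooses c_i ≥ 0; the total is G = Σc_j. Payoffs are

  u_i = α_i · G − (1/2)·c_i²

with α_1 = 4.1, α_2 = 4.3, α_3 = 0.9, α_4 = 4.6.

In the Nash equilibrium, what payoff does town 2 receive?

50.525

Town i's FOC: ∂u_i/∂c_i = α_i − c_i = 0, so c_i* = α_i.
NE contributions = (4.1, 4.3, 0.9, 4.6); G = 13.9.
u_2 = α_2·G − ½·(c_2)² = 4.3·13.9 − ½·4.3² = 50.525.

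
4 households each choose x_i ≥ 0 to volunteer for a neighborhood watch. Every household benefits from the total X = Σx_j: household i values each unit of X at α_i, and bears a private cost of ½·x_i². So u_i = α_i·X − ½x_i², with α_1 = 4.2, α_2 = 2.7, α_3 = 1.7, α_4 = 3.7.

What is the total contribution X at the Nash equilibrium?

Household i's FOC: ∂u_i/∂x_i = α_i − x_i = 0, so x_i* = α_i.
NE contributions = (4.2, 2.7, 1.7, 3.7); X = 12.3.

12.3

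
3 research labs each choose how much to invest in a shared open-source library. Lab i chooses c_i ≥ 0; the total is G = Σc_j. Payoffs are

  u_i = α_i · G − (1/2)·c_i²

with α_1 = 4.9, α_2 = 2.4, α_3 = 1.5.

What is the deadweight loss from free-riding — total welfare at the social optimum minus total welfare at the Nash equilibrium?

Lab i's FOC: ∂u_i/∂c_i = α_i − c_i = 0, so c_i* = α_i.
NE contributions = (4.9, 2.4, 1.5); G = 8.8.
W^NE = (Σα)·G − ½Σα_i² = 8.8² − ½·32.02 = 61.43.
Planner sets c_i = Σα_j = 8.8 for every i, so G^SO = 3·8.8 = 26.4.
W^SO = (Σα)·G^SO − ½·3·(Σα)² = (3/2)·8.8² = 116.16.
Deadweight loss = W^SO − W^NE = 54.73.

54.73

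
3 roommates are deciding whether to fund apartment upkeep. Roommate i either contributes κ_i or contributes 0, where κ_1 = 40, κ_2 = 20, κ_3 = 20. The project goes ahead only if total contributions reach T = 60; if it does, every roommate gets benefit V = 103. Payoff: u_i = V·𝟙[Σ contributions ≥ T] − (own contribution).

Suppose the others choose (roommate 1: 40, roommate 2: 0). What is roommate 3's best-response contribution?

Others' total = 40. Contributing 20 brings total to 60 ≥ 60: gain V − κ_3 = 83.
Best response: 20.

20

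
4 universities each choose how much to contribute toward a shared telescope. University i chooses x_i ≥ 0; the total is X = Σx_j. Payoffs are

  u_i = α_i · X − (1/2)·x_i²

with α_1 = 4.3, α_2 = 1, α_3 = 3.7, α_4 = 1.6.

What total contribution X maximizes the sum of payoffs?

Planner FOC: ∂(Σu_j)/∂x_i = (Σα_j) − x_i = 0, so x_i^SO = Σα_j = 10.6 for every i; X^SO = 42.4.

42.4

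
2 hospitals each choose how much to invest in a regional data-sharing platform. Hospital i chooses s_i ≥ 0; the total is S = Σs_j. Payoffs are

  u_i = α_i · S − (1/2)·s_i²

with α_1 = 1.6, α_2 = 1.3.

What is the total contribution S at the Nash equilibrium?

Hospital i's FOC: ∂u_i/∂s_i = α_i − s_i = 0, so s_i* = α_i.
NE contributions = (1.6, 1.3); S = 2.9.

2.9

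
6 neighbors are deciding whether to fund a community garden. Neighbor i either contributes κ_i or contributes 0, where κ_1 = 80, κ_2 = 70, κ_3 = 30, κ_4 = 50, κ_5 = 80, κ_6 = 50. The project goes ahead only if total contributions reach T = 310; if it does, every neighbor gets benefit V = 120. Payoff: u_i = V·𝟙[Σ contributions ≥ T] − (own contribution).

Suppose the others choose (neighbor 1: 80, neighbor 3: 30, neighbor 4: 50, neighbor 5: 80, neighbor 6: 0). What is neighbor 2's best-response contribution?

Others' total = 240. Contributing 70 brings total to 310 ≥ 310: gain V − κ_2 = 50.
Best response: 70.

70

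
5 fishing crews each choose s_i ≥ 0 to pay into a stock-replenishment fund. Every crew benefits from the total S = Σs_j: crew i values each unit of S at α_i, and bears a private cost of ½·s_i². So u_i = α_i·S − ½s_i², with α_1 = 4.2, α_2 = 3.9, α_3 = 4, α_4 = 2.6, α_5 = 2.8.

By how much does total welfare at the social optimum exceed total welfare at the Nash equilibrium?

Crew i's FOC: ∂u_i/∂s_i = α_i − s_i = 0, so s_i* = α_i.
NE contributions = (4.2, 3.9, 4, 2.6, 2.8); S = 17.5.
W^NE = (Σα)·S − ½Σα_i² = 17.5² − ½·63.45 = 274.525.
Planner sets s_i = Σα_j = 17.5 for every i, so S^SO = 5·17.5 = 87.5.
W^SO = (Σα)·S^SO − ½·5·(Σα)² = (5/2)·17.5² = 765.625.
Deadweight loss = W^SO − W^NE = 491.1.

491.1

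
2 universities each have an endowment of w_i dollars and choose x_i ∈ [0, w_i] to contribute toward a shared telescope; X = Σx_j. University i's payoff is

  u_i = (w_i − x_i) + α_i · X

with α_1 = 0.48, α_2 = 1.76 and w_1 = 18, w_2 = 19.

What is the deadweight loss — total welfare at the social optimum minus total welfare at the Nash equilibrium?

∂u_i/∂x_i = α_i − 1, so university i contributes w_i if α_i > 1, else 0.
α_i > 1 for i ∈ {2}; NE contributions (0, 19), X = 19.
W^NE = Σw_i − X^NE + (Σα_i)·X^NE = 37 + 1.24·19 = 60.56.
Planner: ∂(Σu_j)/∂x_i = Σα_j − 1 = 1.24 > 0, so everyone contributes w_i; X^SO = 37, W^SO = 37 + 1.24·37 = 82.88.
Deadweight loss = 22.32.

22.32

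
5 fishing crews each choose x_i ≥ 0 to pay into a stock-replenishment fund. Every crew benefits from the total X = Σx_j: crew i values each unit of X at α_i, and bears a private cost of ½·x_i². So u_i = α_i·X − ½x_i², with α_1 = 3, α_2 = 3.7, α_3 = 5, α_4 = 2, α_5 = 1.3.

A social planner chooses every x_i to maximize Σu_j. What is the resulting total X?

75

Planner FOC: ∂(Σu_j)/∂x_i = (Σα_j) − x_i = 0, so x_i^SO = Σα_j = 15 for every i; X^SO = 75.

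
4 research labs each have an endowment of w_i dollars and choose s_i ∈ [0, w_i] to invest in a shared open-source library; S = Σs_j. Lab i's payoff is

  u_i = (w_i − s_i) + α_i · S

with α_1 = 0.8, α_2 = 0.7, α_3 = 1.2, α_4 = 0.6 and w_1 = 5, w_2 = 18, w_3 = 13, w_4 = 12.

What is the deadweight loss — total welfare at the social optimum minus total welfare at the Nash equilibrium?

∂u_i/∂s_i = α_i − 1, so lab i contributes w_i if α_i > 1, else 0.
α_i > 1 for i ∈ {3}; NE contributions (0, 0, 13, 0), S = 13.
W^NE = Σw_i − S^NE + (Σα_i)·S^NE = 48 + 2.3·13 = 77.9.
Planner: ∂(Σu_j)/∂s_i = Σα_j − 1 = 2.3 > 0, so everyone contributes w_i; S^SO = 48, W^SO = 48 + 2.3·48 = 158.4.
Deadweight loss = 80.5.

80.5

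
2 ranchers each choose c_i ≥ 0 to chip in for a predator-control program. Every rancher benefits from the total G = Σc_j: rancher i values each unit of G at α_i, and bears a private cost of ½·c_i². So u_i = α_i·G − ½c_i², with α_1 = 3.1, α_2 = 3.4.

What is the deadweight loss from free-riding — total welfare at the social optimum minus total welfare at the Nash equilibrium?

Rancher i's FOC: ∂u_i/∂c_i = α_i − c_i = 0, so c_i* = α_i.
NE contributions = (3.1, 3.4); G = 6.5.
W^NE = (Σα)·G − ½Σα_i² = 6.5² − ½·21.17 = 31.665.
Planner sets c_i = Σα_j = 6.5 for every i, so G^SO = 2·6.5 = 13.
W^SO = (Σα)·G^SO − ½·2·(Σα)² = (2/2)·6.5² = 42.25.
Deadweight loss = W^SO − W^NE = 10.585.

10.585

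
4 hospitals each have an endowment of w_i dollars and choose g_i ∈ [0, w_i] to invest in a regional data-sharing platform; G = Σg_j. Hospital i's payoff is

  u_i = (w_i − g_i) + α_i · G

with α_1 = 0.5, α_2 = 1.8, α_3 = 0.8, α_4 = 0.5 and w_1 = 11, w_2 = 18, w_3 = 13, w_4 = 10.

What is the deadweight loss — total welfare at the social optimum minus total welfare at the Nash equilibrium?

88.4

∂u_i/∂g_i = α_i − 1, so hospital i contributes w_i if α_i > 1, else 0.
α_i > 1 for i ∈ {2}; NE contributions (0, 18, 0, 0), G = 18.
W^NE = Σw_i − G^NE + (Σα_i)·G^NE = 52 + 2.6·18 = 98.8.
Planner: ∂(Σu_j)/∂g_i = Σα_j − 1 = 2.6 > 0, so everyone contributes w_i; G^SO = 52, W^SO = 52 + 2.6·52 = 187.2.
Deadweight loss = 88.4.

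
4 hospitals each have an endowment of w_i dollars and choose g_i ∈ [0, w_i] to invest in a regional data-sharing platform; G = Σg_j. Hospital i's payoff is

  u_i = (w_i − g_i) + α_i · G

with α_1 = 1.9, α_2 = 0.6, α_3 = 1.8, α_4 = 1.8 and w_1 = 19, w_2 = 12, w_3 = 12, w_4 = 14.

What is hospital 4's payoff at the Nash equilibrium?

∂u_i/∂g_i = α_i − 1, so hospital i contributes w_i if α_i > 1, else 0.
α_i > 1 for i ∈ {1, 3, 4}; NE contributions (19, 0, 12, 14), G = 45.
u_4 = (14 − 14) + 1.8·45 = 81.

81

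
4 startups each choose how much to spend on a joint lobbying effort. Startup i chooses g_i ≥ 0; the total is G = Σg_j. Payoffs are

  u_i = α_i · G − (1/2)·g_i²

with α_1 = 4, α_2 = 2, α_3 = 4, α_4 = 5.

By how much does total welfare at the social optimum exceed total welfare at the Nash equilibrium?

255.5

Startup i's FOC: ∂u_i/∂g_i = α_i − g_i = 0, so g_i* = α_i.
NE contributions = (4, 2, 4, 5); G = 15.
W^NE = (Σα)·G − ½Σα_i² = 15² − ½·61 = 194.5.
Planner sets g_i = Σα_j = 15 for every i, so G^SO = 4·15 = 60.
W^SO = (Σα)·G^SO − ½·4·(Σα)² = (4/2)·15² = 450.
Deadweight loss = W^SO − W^NE = 255.5.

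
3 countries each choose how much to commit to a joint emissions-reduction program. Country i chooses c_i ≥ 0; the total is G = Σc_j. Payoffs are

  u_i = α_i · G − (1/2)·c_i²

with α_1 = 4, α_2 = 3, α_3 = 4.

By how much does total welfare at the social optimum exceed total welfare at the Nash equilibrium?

81

Country i's FOC: ∂u_i/∂c_i = α_i − c_i = 0, so c_i* = α_i.
NE contributions = (4, 3, 4); G = 11.
W^NE = (Σα)·G − ½Σα_i² = 11² − ½·41 = 100.5.
Planner sets c_i = Σα_j = 11 for every i, so G^SO = 3·11 = 33.
W^SO = (Σα)·G^SO − ½·3·(Σα)² = (3/2)·11² = 181.5.
Deadweight loss = W^SO − W^NE = 81.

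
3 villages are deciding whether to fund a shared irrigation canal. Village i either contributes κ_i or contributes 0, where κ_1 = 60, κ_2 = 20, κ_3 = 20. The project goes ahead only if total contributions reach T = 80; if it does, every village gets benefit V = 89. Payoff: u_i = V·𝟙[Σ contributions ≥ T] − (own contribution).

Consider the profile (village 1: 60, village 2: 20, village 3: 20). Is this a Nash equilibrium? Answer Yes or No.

No

Total = 100 ≥ 80: provided.
Village 1 (pledges 60, payoff 29): dropping to 0 → total 40, payoff 0. No gain.
Village 2 (pledges 20, payoff 69): dropping to 0 → total 80, payoff 89. Profitable deviation.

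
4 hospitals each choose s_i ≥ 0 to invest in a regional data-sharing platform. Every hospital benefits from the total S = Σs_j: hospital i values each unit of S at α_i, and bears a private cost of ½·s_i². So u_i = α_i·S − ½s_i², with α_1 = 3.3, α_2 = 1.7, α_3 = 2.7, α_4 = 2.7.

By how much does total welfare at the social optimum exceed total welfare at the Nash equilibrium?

Hospital i's FOC: ∂u_i/∂s_i = α_i − s_i = 0, so s_i* = α_i.
NE contributions = (3.3, 1.7, 2.7, 2.7); S = 10.4.
W^NE = (Σα)·S − ½Σα_i² = 10.4² − ½·28.36 = 93.98.
Planner sets s_i = Σα_j = 10.4 for every i, so S^SO = 4·10.4 = 41.6.
W^SO = (Σα)·S^SO − ½·4·(Σα)² = (4/2)·10.4² = 216.32.
Deadweight loss = W^SO − W^NE = 122.34.

122.34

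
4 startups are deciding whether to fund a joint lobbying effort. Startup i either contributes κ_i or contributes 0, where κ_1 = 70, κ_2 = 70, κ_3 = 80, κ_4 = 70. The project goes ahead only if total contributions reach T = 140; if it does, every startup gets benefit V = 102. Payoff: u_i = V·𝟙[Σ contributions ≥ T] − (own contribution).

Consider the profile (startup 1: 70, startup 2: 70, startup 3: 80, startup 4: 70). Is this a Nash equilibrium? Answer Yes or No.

Total = 290 ≥ 140: provided.
Startup 1 (pledges 70, payoff 32): dropping to 0 → total 220, payoff 102. Profitable deviation.

No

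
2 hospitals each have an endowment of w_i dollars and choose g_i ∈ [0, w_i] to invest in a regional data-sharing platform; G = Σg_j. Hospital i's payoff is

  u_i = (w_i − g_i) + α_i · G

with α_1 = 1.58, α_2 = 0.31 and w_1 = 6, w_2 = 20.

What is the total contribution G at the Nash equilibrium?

∂u_i/∂g_i = α_i − 1, so hospital i contributes w_i if α_i > 1, else 0.
α_i > 1 for i ∈ {1}; NE contributions (6, 0), G = 6.

6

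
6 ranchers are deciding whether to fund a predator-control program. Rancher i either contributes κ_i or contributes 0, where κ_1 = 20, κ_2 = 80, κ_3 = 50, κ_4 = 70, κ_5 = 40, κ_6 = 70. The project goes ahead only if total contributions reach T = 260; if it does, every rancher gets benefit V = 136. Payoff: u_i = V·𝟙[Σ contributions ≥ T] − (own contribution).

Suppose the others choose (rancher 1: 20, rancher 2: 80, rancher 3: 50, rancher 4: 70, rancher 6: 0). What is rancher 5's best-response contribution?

Others' total = 220. Contributing 40 brings total to 260 ≥ 260: gain V − κ_5 = 96.
Best response: 40.

40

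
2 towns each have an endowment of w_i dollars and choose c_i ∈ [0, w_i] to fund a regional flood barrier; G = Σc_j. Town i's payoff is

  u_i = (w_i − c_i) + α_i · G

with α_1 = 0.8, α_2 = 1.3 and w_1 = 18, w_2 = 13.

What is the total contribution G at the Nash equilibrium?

13

∂u_i/∂c_i = α_i − 1, so town i contributes w_i if α_i > 1, else 0.
α_i > 1 for i ∈ {2}; NE contributions (0, 13), G = 13.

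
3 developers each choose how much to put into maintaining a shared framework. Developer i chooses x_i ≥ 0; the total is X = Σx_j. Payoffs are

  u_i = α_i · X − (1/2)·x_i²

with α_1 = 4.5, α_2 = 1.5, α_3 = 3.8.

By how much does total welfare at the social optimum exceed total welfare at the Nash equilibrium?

66.49

Developer i's FOC: ∂u_i/∂x_i = α_i − x_i = 0, so x_i* = α_i.
NE contributions = (4.5, 1.5, 3.8); X = 9.8.
W^NE = (Σα)·X − ½Σα_i² = 9.8² − ½·36.94 = 77.57.
Planner sets x_i = Σα_j = 9.8 for every i, so X^SO = 3·9.8 = 29.4.
W^SO = (Σα)·X^SO − ½·3·(Σα)² = (3/2)·9.8² = 144.06.
Deadweight loss = W^SO − W^NE = 66.49.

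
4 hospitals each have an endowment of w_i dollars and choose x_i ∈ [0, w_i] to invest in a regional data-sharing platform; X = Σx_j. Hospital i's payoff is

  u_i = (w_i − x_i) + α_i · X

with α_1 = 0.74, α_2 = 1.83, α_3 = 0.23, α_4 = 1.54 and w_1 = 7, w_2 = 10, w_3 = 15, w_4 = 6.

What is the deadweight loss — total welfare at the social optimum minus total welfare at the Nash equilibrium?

∂u_i/∂x_i = α_i − 1, so hospital i contributes w_i if α_i > 1, else 0.
α_i > 1 for i ∈ {2, 4}; NE contributions (0, 10, 0, 6), X = 16.
W^NE = Σw_i − X^NE + (Σα_i)·X^NE = 38 + 3.34·16 = 91.44.
Planner: ∂(Σu_j)/∂x_i = Σα_j − 1 = 3.34 > 0, so everyone contributes w_i; X^SO = 38, W^SO = 38 + 3.34·38 = 164.92.
Deadweight loss = 73.48.

73.48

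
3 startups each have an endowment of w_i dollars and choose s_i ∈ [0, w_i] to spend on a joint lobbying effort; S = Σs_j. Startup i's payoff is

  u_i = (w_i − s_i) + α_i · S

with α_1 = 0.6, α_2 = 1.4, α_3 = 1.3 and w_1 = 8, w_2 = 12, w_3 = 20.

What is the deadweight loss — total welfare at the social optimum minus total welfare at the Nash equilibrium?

18.4

∂u_i/∂s_i = α_i − 1, so startup i contributes w_i if α_i > 1, else 0.
α_i > 1 for i ∈ {2, 3}; NE contributions (0, 12, 20), S = 32.
W^NE = Σw_i − S^NE + (Σα_i)·S^NE = 40 + 2.3·32 = 113.6.
Planner: ∂(Σu_j)/∂s_i = Σα_j − 1 = 2.3 > 0, so everyone contributes w_i; S^SO = 40, W^SO = 40 + 2.3·40 = 132.
Deadweight loss = 18.4.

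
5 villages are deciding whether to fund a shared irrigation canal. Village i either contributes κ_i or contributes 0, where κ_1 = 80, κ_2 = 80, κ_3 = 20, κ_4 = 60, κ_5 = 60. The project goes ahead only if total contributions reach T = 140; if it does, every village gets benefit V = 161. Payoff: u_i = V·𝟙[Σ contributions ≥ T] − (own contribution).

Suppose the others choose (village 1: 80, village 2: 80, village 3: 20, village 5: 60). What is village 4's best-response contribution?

0

Others' total = 240 ≥ 140; contributing adds cost 60 for no extra benefit.
Best response: 0.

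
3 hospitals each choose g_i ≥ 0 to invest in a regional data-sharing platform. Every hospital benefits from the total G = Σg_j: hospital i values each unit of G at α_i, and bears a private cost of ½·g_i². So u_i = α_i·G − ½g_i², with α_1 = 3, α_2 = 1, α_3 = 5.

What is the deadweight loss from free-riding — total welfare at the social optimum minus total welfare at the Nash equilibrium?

58

Hospital i's FOC: ∂u_i/∂g_i = α_i − g_i = 0, so g_i* = α_i.
NE contributions = (3, 1, 5); G = 9.
W^NE = (Σα)·G − ½Σα_i² = 9² − ½·35 = 63.5.
Planner sets g_i = Σα_j = 9 for every i, so G^SO = 3·9 = 27.
W^SO = (Σα)·G^SO − ½·3·(Σα)² = (3/2)·9² = 121.5.
Deadweight loss = W^SO − W^NE = 58.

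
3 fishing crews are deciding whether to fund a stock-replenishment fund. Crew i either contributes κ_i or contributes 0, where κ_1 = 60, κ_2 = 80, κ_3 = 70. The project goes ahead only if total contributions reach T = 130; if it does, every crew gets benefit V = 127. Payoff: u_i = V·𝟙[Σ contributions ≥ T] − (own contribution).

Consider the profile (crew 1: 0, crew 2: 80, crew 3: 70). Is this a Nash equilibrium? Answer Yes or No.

Total = 150 ≥ 130: provided.
Crew 1 (pledges 0, payoff 127): pledging 60 → total 210, payoff 67. No gain.
Crew 2 (pledges 80, payoff 47): dropping to 0 → total 70, payoff 0. No gain.
Crew 3 (pledges 70, payoff 57): dropping to 0 → total 80, payoff 0. No gain.

Yes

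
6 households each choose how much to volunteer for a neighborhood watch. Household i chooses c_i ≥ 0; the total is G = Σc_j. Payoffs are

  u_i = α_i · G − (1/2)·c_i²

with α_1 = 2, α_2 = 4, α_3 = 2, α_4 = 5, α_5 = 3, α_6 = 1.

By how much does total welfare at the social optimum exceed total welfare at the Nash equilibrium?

607.5

Household i's FOC: ∂u_i/∂c_i = α_i − c_i = 0, so c_i* = α_i.
NE contributions = (2, 4, 2, 5, 3, 1); G = 17.
W^NE = (Σα)·G − ½Σα_i² = 17² − ½·59 = 259.5.
Planner sets c_i = Σα_j = 17 for every i, so G^SO = 6·17 = 102.
W^SO = (Σα)·G^SO − ½·6·(Σα)² = (6/2)·17² = 867.
Deadweight loss = W^SO − W^NE = 607.5.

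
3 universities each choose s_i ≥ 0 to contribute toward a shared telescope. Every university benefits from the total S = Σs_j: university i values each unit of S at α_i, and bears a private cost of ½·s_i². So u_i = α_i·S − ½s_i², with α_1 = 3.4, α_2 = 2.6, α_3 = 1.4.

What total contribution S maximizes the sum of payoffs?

22.2

Planner FOC: ∂(Σu_j)/∂s_i = (Σα_j) − s_i = 0, so s_i^SO = Σα_j = 7.4 for every i; S^SO = 22.2.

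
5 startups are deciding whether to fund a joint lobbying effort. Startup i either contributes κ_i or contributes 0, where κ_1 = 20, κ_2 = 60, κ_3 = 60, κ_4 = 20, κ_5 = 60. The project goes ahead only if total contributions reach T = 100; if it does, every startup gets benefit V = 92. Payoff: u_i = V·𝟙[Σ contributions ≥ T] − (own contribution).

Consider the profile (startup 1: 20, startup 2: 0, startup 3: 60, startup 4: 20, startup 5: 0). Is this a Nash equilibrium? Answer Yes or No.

Total = 100 ≥ 100: provided.
Startup 1 (pledges 20, payoff 72): dropping to 0 → total 80, payoff 0. No gain.
Startup 2 (pledges 0, payoff 92): pledging 60 → total 160, payoff 32. No gain.
Startup 3 (pledges 60, payoff 32): dropping to 0 → total 40, payoff 0. No gain.
Startup 4 (pledges 20, payoff 72): dropping to 0 → total 80, payoff 0. No gain.
Startup 5 (pledges 0, payoff 92): pledging 60 → total 160, payoff 32. No gain.

Yes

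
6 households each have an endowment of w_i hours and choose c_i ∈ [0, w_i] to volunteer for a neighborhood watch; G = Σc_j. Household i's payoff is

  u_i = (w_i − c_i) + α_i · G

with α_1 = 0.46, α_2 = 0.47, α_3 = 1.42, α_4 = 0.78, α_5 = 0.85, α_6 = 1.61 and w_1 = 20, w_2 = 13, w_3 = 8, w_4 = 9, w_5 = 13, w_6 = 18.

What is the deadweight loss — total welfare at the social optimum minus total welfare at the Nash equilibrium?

252.45

∂u_i/∂c_i = α_i − 1, so household i contributes w_i if α_i > 1, else 0.
α_i > 1 for i ∈ {3, 6}; NE contributions (0, 0, 8, 0, 0, 18), G = 26.
W^NE = Σw_i − G^NE + (Σα_i)·G^NE = 81 + 4.59·26 = 200.34.
Planner: ∂(Σu_j)/∂c_i = Σα_j − 1 = 4.59 > 0, so everyone contributes w_i; G^SO = 81, W^SO = 81 + 4.59·81 = 452.79.
Deadweight loss = 252.45.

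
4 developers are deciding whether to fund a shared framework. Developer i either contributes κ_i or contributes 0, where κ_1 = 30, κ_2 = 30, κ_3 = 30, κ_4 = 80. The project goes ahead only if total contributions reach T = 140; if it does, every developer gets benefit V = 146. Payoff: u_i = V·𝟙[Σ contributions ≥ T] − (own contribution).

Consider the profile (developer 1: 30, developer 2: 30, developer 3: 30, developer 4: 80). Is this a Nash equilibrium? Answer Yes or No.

Total = 170 ≥ 140: provided.
Developer 1 (pledges 30, payoff 116): dropping to 0 → total 140, payoff 146. Profitable deviation.

No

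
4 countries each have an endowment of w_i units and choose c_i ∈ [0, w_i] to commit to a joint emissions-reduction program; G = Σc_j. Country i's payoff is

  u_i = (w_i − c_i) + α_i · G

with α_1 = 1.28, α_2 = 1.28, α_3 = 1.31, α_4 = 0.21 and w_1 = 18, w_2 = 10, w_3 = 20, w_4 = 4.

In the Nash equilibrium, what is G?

∂u_i/∂c_i = α_i − 1, so country i contributes w_i if α_i > 1, else 0.
α_i > 1 for i ∈ {1, 2, 3}; NE contributions (18, 10, 20, 0), G = 48.

48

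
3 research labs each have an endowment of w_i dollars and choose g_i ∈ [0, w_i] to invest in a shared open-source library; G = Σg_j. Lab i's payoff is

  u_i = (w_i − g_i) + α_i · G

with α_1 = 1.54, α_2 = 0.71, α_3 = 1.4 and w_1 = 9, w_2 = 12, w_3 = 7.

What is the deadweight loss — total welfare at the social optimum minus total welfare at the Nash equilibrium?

31.8

∂u_i/∂g_i = α_i − 1, so lab i contributes w_i if α_i > 1, else 0.
α_i > 1 for i ∈ {1, 3}; NE contributions (9, 0, 7), G = 16.
W^NE = Σw_i − G^NE + (Σα_i)·G^NE = 28 + 2.65·16 = 70.4.
Planner: ∂(Σu_j)/∂g_i = Σα_j − 1 = 2.65 > 0, so everyone contributes w_i; G^SO = 28, W^SO = 28 + 2.65·28 = 102.2.
Deadweight loss = 31.8.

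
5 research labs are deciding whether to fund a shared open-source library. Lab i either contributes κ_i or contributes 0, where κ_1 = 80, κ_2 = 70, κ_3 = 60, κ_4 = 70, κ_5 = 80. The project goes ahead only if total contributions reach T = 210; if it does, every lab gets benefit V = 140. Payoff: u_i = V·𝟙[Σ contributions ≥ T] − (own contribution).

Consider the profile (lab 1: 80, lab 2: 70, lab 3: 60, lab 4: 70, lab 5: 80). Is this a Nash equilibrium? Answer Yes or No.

No

Total = 360 ≥ 210: provided.
Lab 1 (pledges 80, payoff 60): dropping to 0 → total 280, payoff 140. Profitable deviation.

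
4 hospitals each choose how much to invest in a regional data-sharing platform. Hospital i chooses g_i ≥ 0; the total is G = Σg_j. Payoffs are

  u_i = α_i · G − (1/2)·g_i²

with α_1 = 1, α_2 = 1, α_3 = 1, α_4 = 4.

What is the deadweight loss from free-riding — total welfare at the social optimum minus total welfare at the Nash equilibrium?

Hospital i's FOC: ∂u_i/∂g_i = α_i − g_i = 0, so g_i* = α_i.
NE contributions = (1, 1, 1, 4); G = 7.
W^NE = (Σα)·G − ½Σα_i² = 7² − ½·19 = 39.5.
Planner sets g_i = Σα_j = 7 for every i, so G^SO = 4·7 = 28.
W^SO = (Σα)·G^SO − ½·4·(Σα)² = (4/2)·7² = 98.
Deadweight loss = W^SO − W^NE = 58.5.

58.5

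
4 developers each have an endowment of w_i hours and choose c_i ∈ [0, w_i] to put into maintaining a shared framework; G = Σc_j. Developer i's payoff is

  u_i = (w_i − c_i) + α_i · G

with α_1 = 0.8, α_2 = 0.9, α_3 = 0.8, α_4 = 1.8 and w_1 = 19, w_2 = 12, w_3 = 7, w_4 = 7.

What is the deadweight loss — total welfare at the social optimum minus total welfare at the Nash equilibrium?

∂u_i/∂c_i = α_i − 1, so developer i contributes w_i if α_i > 1, else 0.
α_i > 1 for i ∈ {4}; NE contributions (0, 0, 0, 7), G = 7.
W^NE = Σw_i − G^NE + (Σα_i)·G^NE = 45 + 3.3·7 = 68.1.
Planner: ∂(Σu_j)/∂c_i = Σα_j − 1 = 3.3 > 0, so everyone contributes w_i; G^SO = 45, W^SO = 45 + 3.3·45 = 193.5.
Deadweight loss = 125.4.

125.4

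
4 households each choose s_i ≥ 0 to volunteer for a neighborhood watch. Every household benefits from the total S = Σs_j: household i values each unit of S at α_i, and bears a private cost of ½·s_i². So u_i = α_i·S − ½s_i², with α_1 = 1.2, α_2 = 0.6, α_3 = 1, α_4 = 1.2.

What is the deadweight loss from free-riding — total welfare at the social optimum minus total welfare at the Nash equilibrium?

18.12

Household i's FOC: ∂u_i/∂s_i = α_i − s_i = 0, so s_i* = α_i.
NE contributions = (1.2, 0.6, 1, 1.2); S = 4.
W^NE = (Σα)·S − ½Σα_i² = 4² − ½·4.24 = 13.88.
Planner sets s_i = Σα_j = 4 for every i, so S^SO = 4·4 = 16.
W^SO = (Σα)·S^SO − ½·4·(Σα)² = (4/2)·4² = 32.
Deadweight loss = W^SO − W^NE = 18.12.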